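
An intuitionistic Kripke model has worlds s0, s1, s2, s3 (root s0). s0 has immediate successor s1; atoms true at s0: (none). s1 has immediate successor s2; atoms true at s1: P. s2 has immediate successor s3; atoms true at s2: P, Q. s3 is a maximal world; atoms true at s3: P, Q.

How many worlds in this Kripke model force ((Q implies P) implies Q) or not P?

2

s0: does not force it — s0 does not force ((Q implies P) implies Q) or not P: neither disjunct is forced at s0.
s1: does not force it — s1 does not force ((Q implies P) implies Q) or not P: neither disjunct is forced at s1.
s2: forces it.
s3: forces it.
Worlds forcing the formula: {s2, s3}.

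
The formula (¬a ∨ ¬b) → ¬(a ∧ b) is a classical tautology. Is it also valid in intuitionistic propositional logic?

Yes

This is a constructively valid De Morgan direction (disjunction of negations to negated conjunction), which is intuitionistically derivable.
If ¬a holds at a world then no accessible world forces a, hence none forces a ∧ b; likewise for ¬b.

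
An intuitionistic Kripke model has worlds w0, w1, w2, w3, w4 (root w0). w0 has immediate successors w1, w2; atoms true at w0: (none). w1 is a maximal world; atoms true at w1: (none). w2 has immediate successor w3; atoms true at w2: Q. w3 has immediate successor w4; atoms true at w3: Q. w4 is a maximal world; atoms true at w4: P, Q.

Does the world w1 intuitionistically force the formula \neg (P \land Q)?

Yes

w1 \Vdash \neg (P \land Q): no world accessible from w1 forces P \land Q.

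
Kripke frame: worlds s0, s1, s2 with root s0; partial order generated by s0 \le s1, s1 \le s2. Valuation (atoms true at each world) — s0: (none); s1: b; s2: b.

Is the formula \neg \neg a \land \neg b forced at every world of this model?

No

Not every world: s0 \nVdash \neg \neg a \land \neg b.
s0 \nVdash \neg \neg a \land \neg b since s0 fails \neg \neg a.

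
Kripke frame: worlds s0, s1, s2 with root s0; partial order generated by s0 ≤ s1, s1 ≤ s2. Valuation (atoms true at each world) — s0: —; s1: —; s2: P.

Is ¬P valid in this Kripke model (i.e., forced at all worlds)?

Not every world: s0 ⊮ ¬P.
s0 ⊮ ¬P since s2 is accessible from s0 and s2 ⊩ P.

No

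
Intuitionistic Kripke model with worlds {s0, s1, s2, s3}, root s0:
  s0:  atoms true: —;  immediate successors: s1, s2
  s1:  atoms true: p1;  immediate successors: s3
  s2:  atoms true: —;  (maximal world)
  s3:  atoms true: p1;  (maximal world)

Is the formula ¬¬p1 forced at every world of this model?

Not every world: s0 ⊮ ¬¬p1.
s0 ⊮ ¬¬p1 since s2 is accessible from s0 and s2 ⊩ ¬p1.
s2 ⊩ ¬p1: no world accessible from s2 forces p1.

No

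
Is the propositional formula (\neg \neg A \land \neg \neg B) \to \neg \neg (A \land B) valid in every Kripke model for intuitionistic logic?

Yes

This is the distribution of double negation over conjunction, which is intuitionistically derivable.
Assume \neg \neg A, \neg \neg B, and \neg (A \land B). From A we'd get \neg B (since A \land B is refuted), contradicting \neg \neg B; so \neg A, contradicting \neg \neg A.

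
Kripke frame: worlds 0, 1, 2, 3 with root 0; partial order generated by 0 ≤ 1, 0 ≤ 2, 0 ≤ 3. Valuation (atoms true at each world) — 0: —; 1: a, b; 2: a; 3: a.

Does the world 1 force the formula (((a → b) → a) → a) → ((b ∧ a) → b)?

1 ⊩ (((a → b) → a) → a) → ((b ∧ a) → b): every world accessible from 1 that forces ((a → b) → a) → a (namely 1) also forces (b ∧ a) → b.

Yes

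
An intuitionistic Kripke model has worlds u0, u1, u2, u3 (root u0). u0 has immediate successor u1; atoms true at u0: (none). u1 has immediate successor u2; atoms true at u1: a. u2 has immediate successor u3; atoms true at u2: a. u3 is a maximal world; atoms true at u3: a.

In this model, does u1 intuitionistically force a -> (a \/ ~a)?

u1 ||- a -> (a \/ ~a): every world accessible from u1 that forces a (namely u1, u2, u3) also forces a \/ ~a.

Yes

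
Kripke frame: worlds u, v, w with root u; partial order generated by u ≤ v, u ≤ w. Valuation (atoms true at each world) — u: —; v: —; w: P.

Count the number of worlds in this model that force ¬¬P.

u: does not force it — u ⊮ ¬¬P since v is accessible from u and v ⊩ ¬P.
v: does not force it.
w: forces it.
Worlds forcing the formula: {w}.

1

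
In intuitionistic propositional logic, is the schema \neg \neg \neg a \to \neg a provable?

This is triple-negation reduction, which is intuitionistically derivable.
Assume \neg \neg \neg a and suppose a. Then \neg \neg a (double-negation introduction), contradicting \neg \neg \neg a. So \neg a.

Yes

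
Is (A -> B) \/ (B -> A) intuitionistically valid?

No

This is the Gödel–Dummett linearity axiom, which is not intuitionistically valid.
A Kripke countermodel: worlds u0, u1, u2; order generated by u0 <= u1, u0 <= u2; atoms true at each world — u0:{}; u1:{A}; u2:{B}.
u0 ||-/- (A -> B) \/ (B -> A): neither disjunct is forced at u0.
u0 ||-/- A -> B: at the accessible world u1, u1 ||- A but u1 ||-/- B.
u1 lacks atom B, so u1 ||-/- B.
So the root u0 does not force the formula.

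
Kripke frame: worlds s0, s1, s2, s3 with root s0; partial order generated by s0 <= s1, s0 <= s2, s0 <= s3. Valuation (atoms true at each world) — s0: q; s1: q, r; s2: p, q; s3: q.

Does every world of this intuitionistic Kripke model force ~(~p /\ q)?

No

Not every world: s0 ||-/- ~(~p /\ q).
s0 ||-/- ~(~p /\ q) since s1 is accessible from s0 and s1 ||- ~p /\ q.
s1 ||- ~p /\ q since s1 forces both conjuncts.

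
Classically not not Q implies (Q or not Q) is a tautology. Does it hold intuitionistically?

This is a variant of double-negation elimination (deriving excluded middle from double negation), which is not intuitionistically valid.
A Kripke countermodel: worlds 0, 1; order generated by 0 <= 1; atoms true at each world — 0:{}; 1:{Q}.
0 does not force not not Q implies (Q or not Q): already at 0 itself, 0 forces not not Q but 0 does not force Q or not Q.
0 does not force Q or not Q: neither disjunct is forced at 0.
0 lacks atom Q, so 0 does not force Q.
So the root 0 does not force the formula.

No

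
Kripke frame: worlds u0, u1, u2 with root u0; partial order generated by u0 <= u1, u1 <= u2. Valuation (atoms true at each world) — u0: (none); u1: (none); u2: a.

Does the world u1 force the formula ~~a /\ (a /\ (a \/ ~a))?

No

u1 ||-/- ~~a /\ (a /\ (a \/ ~a)) since u1 fails a /\ (a \/ ~a).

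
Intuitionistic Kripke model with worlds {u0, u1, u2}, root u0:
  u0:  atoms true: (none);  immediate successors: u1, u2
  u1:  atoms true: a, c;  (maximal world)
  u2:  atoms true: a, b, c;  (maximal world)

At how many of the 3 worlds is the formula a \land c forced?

2

u0: does not force it — u0 \nVdash a \land c since u0 fails a.
u1: forces it.
u2: forces it.
Worlds forcing the formula: {u1, u2}.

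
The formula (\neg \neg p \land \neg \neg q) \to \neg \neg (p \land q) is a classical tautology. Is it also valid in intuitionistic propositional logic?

This is the distribution of double negation over conjunction, which is intuitionistically derivable.
Assume \neg \neg p, \neg \neg q, and \neg (p \land q). From p we'd get \neg q (since p \land q is refuted), contradicting \neg \neg q; so \neg p, contradicting \neg \neg p.

Yes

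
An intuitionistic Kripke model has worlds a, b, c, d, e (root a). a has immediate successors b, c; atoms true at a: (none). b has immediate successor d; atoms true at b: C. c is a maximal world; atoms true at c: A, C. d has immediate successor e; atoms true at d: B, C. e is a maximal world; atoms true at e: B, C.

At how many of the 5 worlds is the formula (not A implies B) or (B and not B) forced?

3

a: does not force it — a does not force (not A implies B) or (B and not B): neither disjunct is forced at a.
b: does not force it — b does not force (not A implies B) or (B and not B): neither disjunct is forced at b.
c: forces it.
d: forces it.
e: forces it.
Worlds forcing the formula: {c, d, e}.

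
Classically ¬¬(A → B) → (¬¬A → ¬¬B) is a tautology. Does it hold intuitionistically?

Yes

This is the distribution of double negation over implication, which is intuitionistically derivable.
Assume ¬¬(A → B) and ¬¬A; suppose ¬B. Then A → B would give ¬A (by contraposition), contradicting ¬¬A; so ¬(A → B), contradicting ¬¬(A → B). Hence ¬¬B.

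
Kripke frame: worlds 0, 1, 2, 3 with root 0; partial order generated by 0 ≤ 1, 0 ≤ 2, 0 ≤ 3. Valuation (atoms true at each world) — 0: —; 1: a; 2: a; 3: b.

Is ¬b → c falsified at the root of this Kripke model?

0 ⊮ ¬b → c: at the accessible world 1, 1 ⊩ ¬b but 1 ⊮ c.
1 lacks atom c, so 1 ⊮ c.
So the root 0 does not force ¬b → c; the model is a countermodel.

Yes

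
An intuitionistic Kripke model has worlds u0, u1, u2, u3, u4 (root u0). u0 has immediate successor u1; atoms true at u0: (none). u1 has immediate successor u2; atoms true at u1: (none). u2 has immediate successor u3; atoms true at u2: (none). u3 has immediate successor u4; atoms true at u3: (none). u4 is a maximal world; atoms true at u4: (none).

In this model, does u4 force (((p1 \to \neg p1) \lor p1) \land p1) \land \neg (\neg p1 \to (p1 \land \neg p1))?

u4 \nVdash (((p1 \to \neg p1) \lor p1) \land p1) \land \neg (\neg p1 \to (p1 \land \neg p1)) since u4 fails ((p1 \to \neg p1) \lor p1) \land p1.

No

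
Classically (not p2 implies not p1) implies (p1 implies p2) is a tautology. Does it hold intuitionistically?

This is the converse of contraposition, which is not intuitionistically valid.
A Kripke countermodel: worlds w0, w1; order generated by w0 <= w1; atoms true at each world — w0:{p1}; w1:{p1,p2}.
w0 does not force (not p2 implies not p1) implies (p1 implies p2): already at w0 itself, w0 forces not p2 implies not p1 but w0 does not force p1 implies p2.
w0 does not force p1 implies p2: already at w0 itself, w0 forces p1 but w0 does not force p2.
w0 lacks atom p2, so w0 does not force p2.
So the root w0 does not force the formula.

No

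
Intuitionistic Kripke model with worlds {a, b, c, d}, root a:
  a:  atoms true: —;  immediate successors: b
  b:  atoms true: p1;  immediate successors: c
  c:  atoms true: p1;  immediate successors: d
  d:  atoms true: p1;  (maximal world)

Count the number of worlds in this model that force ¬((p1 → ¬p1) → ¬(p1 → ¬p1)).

a: does not force it — a ⊮ ¬((p1 → ¬p1) → ¬(p1 → ¬p1)) since a is accessible from a and a ⊩ (p1 → ¬p1) → ¬(p1 → ¬p1).
b: does not force it — b ⊮ ¬((p1 → ¬p1) → ¬(p1 → ¬p1)) since b is accessible from b and b ⊩ (p1 → ¬p1) → ¬(p1 → ¬p1).
c: does not force it — c ⊮ ¬((p1 → ¬p1) → ¬(p1 → ¬p1)) since c is accessible from c and c ⊩ (p1 → ¬p1) → ¬(p1 → ¬p1).
d: does not force it.
Worlds forcing the formula: { }.

0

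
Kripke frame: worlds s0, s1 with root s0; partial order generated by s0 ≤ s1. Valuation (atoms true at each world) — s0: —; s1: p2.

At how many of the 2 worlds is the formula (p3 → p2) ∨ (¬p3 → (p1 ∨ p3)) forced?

2

s0: forces it.
s1: forces it.
Worlds forcing the formula: {s0, s1}.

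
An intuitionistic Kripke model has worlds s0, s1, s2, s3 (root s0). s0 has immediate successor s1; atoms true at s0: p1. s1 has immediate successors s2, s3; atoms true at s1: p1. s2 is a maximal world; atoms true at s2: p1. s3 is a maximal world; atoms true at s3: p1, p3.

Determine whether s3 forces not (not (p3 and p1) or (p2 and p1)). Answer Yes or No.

s3 forces not (not (p3 and p1) or (p2 and p1)): no world accessible from s3 forces not (p3 and p1) or (p2 and p1).

Yes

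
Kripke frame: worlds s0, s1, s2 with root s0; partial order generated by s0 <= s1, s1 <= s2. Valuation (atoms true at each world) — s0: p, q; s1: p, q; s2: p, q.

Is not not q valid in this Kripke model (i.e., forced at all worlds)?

Yes

s0 forces not not q: no world accessible from s0 forces not q.
Since the root s0 forces not not q and forcing is persistent (monotone upward), every world forces it.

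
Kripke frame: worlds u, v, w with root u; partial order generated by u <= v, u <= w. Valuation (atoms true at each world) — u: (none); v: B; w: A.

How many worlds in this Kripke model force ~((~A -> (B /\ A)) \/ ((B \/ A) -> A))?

u: does not force it — u ||-/- ~((~A -> (B /\ A)) \/ ((B \/ A) -> A)) since w is accessible from u and w ||- (~A -> (B /\ A)) \/ ((B \/ A) -> A).
v: forces it.
w: does not force it.
Worlds forcing the formula: {v}.

1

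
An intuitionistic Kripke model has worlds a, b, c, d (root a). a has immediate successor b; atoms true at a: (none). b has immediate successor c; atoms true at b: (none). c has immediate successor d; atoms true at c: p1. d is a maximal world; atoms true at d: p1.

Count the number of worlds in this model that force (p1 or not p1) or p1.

2

a: does not force it — a does not force (p1 or not p1) or p1: neither disjunct is forced at a.
b: does not force it — b does not force (p1 or not p1) or p1: neither disjunct is forced at b.
c: forces it.
d: forces it.
Worlds forcing the formula: {c, d}.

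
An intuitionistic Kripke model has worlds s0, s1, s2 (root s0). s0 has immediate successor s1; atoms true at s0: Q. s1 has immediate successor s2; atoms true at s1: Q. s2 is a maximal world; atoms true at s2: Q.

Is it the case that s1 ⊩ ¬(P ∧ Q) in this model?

Yes

s1 ⊩ ¬(P ∧ Q): no world accessible from s1 forces P ∧ Q.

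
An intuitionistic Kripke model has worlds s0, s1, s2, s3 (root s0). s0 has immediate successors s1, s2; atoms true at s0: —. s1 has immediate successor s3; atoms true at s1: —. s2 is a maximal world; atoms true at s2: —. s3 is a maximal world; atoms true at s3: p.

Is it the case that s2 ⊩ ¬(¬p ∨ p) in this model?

s2 ⊮ ¬(¬p ∨ p) since s2 is accessible from s2 and s2 ⊩ ¬p ∨ p.
s2 ⊩ ¬p ∨ p via the disjunct ¬p.

No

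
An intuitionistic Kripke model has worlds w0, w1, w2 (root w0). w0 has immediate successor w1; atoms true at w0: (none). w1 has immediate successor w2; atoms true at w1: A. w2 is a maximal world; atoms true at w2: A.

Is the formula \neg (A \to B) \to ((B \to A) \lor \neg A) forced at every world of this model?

w0 \Vdash \neg (A \to B) \to ((B \to A) \lor \neg A): every world accessible from w0 that forces \neg (A \to B) (namely w0, w1, w2) also forces (B \to A) \lor \neg A.
Since the root w0 forces \neg (A \to B) \to ((B \to A) \lor \neg A) and forcing is persistent (monotone upward), every world forces it.

Yes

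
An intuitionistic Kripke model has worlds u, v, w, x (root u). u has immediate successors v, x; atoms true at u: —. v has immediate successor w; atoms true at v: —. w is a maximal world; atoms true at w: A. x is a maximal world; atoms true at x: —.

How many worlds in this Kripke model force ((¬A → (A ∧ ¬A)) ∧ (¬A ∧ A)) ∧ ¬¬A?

u: does not force it — u ⊮ ((¬A → (A ∧ ¬A)) ∧ (¬A ∧ A)) ∧ ¬¬A since u fails (¬A → (A ∧ ¬A)) ∧ (¬A ∧ A).
v: does not force it.
w: does not force it.
x: does not force it.
Worlds forcing the formula: { }.

0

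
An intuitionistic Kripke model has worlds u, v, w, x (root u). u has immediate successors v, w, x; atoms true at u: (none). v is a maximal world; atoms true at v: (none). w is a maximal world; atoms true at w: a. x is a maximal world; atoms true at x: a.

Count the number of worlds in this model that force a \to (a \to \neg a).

1

u: does not force it — u \nVdash a \to (a \to \neg a): at the accessible world w, w \Vdash a but w \nVdash a \to \neg a.
v: forces it.
w: does not force it.
x: does not force it.
Worlds forcing the formula: {v}.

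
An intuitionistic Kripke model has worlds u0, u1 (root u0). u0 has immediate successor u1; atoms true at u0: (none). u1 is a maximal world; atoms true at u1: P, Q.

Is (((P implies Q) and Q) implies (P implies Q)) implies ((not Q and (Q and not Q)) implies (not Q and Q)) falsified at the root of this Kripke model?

u0 forces (((P implies Q) and Q) implies (P implies Q)) implies ((not Q and (Q and not Q)) implies (not Q and Q)): every world accessible from u0 that forces ((P implies Q) and Q) implies (P implies Q) (namely u0, u1) also forces (not Q and (Q and not Q)) implies (not Q and Q).
So the root u0 forces (((P implies Q) and Q) implies (P implies Q)) implies ((not Q and (Q and not Q)) implies (not Q and Q)); the model is not a countermodel.

No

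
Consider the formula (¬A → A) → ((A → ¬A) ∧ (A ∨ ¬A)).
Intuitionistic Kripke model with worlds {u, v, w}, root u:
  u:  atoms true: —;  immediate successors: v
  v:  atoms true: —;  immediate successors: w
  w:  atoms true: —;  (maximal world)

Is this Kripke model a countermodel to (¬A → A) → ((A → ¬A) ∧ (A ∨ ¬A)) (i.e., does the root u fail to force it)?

No

u ⊩ (¬A → A) → ((A → ¬A) ∧ (A ∨ ¬A)) vacuously: no world accessible from u forces the antecedent ¬A → A.
So the root u forces (¬A → A) → ((A → ¬A) ∧ (A ∨ ¬A)); the model is not a countermodel.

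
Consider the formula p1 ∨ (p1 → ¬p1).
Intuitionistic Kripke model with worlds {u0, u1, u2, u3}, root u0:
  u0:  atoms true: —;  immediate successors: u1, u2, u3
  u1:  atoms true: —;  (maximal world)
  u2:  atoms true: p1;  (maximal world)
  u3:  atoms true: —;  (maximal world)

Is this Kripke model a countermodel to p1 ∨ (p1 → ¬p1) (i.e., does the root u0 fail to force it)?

u0 ⊮ p1 ∨ (p1 → ¬p1): neither disjunct is forced at u0.
u0 lacks atom p1, so u0 ⊮ p1.
So the root u0 does not force p1 ∨ (p1 → ¬p1); the model is a countermodel.

Yes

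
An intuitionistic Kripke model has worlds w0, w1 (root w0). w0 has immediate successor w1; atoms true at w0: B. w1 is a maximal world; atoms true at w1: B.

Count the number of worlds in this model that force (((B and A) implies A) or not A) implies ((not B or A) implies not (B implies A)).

w0: forces it.
w1: forces it.
Worlds forcing the formula: {w0, w1}.

2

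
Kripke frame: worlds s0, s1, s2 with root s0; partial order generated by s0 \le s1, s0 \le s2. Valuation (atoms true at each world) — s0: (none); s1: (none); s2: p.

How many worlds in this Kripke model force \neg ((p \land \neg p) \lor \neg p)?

s0: does not force it — s0 \nVdash \neg ((p \land \neg p) \lor \neg p) since s1 is accessible from s0 and s1 \Vdash (p \land \neg p) \lor \neg p.
s1: does not force it — s1 \nVdash \neg ((p \land \neg p) \lor \neg p) since s1 is accessible from s1 and s1 \Vdash (p \land \neg p) \lor \neg p.
s2: forces it.
Worlds forcing the formula: {s2}.

1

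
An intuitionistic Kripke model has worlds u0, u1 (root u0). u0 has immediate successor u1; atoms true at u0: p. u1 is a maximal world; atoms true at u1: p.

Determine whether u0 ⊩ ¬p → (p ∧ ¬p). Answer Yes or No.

Yes

u0 ⊩ ¬p → (p ∧ ¬p) vacuously: no world accessible from u0 forces the antecedent ¬p.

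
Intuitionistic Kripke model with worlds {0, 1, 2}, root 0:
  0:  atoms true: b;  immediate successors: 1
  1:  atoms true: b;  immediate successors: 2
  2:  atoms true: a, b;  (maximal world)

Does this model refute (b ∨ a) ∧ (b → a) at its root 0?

0 ⊮ (b ∨ a) ∧ (b → a) since 0 fails b → a.
So the root 0 does not force (b ∨ a) ∧ (b → a); the model is a countermodel.

Yes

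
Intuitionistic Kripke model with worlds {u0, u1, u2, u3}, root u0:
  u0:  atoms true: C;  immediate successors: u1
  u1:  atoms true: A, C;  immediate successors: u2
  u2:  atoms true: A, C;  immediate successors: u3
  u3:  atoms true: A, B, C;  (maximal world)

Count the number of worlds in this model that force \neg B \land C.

0

u0: does not force it — u0 \nVdash \neg B \land C since u0 fails \neg B.
u1: does not force it.
u2: does not force it.
u3: does not force it.
Worlds forcing the formula: { }.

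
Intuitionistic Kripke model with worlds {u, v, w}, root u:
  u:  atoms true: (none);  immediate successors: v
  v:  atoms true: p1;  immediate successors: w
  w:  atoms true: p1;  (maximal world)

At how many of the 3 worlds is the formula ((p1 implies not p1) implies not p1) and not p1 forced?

0

u: does not force it — u does not force ((p1 implies not p1) implies not p1) and not p1 since u fails not p1.
v: does not force it — v does not force ((p1 implies not p1) implies not p1) and not p1 since v fails not p1.
w: does not force it — w does not force ((p1 implies not p1) implies not p1) and not p1 since w fails not p1.
Worlds forcing the formula: { }.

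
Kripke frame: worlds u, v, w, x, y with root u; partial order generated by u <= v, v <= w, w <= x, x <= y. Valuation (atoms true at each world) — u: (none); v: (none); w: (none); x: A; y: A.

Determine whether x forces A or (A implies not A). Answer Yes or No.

x forces A or (A implies not A) via the disjunct A.

Yes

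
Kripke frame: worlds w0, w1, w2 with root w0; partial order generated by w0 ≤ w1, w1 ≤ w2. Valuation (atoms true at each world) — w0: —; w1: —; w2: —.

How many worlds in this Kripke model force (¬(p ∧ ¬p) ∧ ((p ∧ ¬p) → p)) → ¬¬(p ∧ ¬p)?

w0: does not force it — w0 ⊮ (¬(p ∧ ¬p) ∧ ((p ∧ ¬p) → p)) → ¬¬(p ∧ ¬p): already at w0 itself, w0 ⊩ ¬(p ∧ ¬p) ∧ ((p ∧ ¬p) → p) but w0 ⊮ ¬¬(p ∧ ¬p).
w1: does not force it — w1 ⊮ (¬(p ∧ ¬p) ∧ ((p ∧ ¬p) → p)) → ¬¬(p ∧ ¬p): already at w1 itself, w1 ⊩ ¬(p ∧ ¬p) ∧ ((p ∧ ¬p) → p) but w1 ⊮ ¬¬(p ∧ ¬p).
w2: does not force it — w2 ⊮ (¬(p ∧ ¬p) ∧ ((p ∧ ¬p) → p)) → ¬¬(p ∧ ¬p): already at w2 itself, w2 ⊩ ¬(p ∧ ¬p) ∧ ((p ∧ ¬p) → p) but w2 ⊮ ¬¬(p ∧ ¬p).
Worlds forcing the formula: { }.

0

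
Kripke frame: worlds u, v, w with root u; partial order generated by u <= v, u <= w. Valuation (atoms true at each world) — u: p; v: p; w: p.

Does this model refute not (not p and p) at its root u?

u forces not (not p and p): no world accessible from u forces not p and p.
So the root u forces not (not p and p); the model is not a countermodel.

No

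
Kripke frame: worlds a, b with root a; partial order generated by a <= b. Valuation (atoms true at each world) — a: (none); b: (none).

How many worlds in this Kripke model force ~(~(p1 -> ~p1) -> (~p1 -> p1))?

a: does not force it — a ||-/- ~(~(p1 -> ~p1) -> (~p1 -> p1)) since a is accessible from a and a ||- ~(p1 -> ~p1) -> (~p1 -> p1).
b: does not force it — b ||-/- ~(~(p1 -> ~p1) -> (~p1 -> p1)) since b is accessible from b and b ||- ~(p1 -> ~p1) -> (~p1 -> p1).
Worlds forcing the formula: { }.

0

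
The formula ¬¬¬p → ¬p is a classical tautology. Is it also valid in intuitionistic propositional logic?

This is triple-negation reduction, which is intuitionistically derivable.
Assume ¬¬¬p and suppose p. Then ¬¬p (double-negation introduction), contradicting ¬¬¬p. So ¬p.

Yes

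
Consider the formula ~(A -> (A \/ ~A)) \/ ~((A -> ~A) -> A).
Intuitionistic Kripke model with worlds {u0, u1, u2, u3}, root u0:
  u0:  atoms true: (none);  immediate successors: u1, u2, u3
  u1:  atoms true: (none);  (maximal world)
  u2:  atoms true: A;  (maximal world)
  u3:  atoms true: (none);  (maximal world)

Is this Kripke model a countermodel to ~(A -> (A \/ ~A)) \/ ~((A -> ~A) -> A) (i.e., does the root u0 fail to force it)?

Yes

u0 ||-/- ~(A -> (A \/ ~A)) \/ ~((A -> ~A) -> A): neither disjunct is forced at u0.
u0 ||-/- ~(A -> (A \/ ~A)) since u0 is accessible from u0 and u0 ||- A -> (A \/ ~A).
u0 ||- A -> (A \/ ~A): every world accessible from u0 that forces A (namely u2) also forces A \/ ~A.
So the root u0 does not force ~(A -> (A \/ ~A)) \/ ~((A -> ~A) -> A); the model is a countermodel.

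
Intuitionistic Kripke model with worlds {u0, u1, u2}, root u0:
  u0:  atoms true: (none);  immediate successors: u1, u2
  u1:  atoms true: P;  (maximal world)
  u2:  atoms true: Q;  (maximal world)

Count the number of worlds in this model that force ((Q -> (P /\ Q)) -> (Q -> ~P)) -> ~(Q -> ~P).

0

u0: does not force it — u0 ||-/- ((Q -> (P /\ Q)) -> (Q -> ~P)) -> ~(Q -> ~P): already at u0 itself, u0 ||- (Q -> (P /\ Q)) -> (Q -> ~P) but u0 ||-/- ~(Q -> ~P).
u1: does not force it — u1 ||-/- ((Q -> (P /\ Q)) -> (Q -> ~P)) -> ~(Q -> ~P): already at u1 itself, u1 ||- (Q -> (P /\ Q)) -> (Q -> ~P) but u1 ||-/- ~(Q -> ~P).
u2: does not force it — u2 ||-/- ((Q -> (P /\ Q)) -> (Q -> ~P)) -> ~(Q -> ~P): already at u2 itself, u2 ||- (Q -> (P /\ Q)) -> (Q -> ~P) but u2 ||-/- ~(Q -> ~P).
Worlds forcing the formula: { }.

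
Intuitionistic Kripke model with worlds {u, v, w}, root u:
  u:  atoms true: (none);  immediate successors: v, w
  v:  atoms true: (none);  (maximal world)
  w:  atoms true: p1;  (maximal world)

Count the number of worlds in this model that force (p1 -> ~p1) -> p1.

u: does not force it — u ||-/- (p1 -> ~p1) -> p1: at the accessible world v, v ||- p1 -> ~p1 but v ||-/- p1.
v: does not force it.
w: forces it.
Worlds forcing the formula: {w}.

1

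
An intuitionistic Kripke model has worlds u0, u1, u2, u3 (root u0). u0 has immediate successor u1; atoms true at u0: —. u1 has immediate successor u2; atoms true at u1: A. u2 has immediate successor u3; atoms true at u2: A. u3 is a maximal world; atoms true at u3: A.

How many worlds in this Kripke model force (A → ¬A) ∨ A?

3

u0: does not force it — u0 ⊮ (A → ¬A) ∨ A: neither disjunct is forced at u0.
u1: forces it.
u2: forces it.
u3: forces it.
Worlds forcing the formula: {u1, u2, u3}.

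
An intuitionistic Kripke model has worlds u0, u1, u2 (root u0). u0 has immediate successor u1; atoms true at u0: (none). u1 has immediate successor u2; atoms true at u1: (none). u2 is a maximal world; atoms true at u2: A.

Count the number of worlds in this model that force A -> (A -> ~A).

0

u0: does not force it — u0 ||-/- A -> (A -> ~A): at the accessible world u2, u2 ||- A but u2 ||-/- A -> ~A.
u1: does not force it.
u2: does not force it.
Worlds forcing the formula: { }.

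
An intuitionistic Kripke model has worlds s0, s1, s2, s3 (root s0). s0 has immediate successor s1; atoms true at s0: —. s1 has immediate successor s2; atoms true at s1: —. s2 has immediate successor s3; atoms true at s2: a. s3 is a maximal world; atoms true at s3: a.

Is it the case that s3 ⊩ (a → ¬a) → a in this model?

Yes

s3 ⊩ (a → ¬a) → a vacuously: no world accessible from s3 forces the antecedent a → ¬a.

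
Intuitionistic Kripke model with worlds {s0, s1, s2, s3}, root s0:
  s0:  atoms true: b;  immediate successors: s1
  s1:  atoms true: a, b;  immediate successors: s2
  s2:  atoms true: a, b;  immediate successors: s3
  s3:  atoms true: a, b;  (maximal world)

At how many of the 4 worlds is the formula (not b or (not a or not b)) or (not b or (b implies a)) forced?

s0: does not force it — s0 does not force (not b or (not a or not b)) or (not b or (b implies a)): neither disjunct is forced at s0.
s1: forces it.
s2: forces it.
s3: forces it.
Worlds forcing the formula: {s1, s2, s3}.

3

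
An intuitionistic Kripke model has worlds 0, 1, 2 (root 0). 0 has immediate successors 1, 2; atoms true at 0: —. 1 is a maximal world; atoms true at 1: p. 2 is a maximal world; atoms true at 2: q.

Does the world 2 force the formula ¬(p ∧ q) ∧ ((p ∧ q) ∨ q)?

Yes

2 ⊩ ¬(p ∧ q) ∧ ((p ∧ q) ∨ q) since 2 forces both conjuncts.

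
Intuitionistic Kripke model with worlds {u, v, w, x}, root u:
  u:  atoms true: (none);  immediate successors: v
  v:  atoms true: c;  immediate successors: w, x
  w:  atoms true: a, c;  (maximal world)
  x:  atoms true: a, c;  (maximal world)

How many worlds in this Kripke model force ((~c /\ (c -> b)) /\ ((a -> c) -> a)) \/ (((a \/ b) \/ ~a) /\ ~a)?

0

u: does not force it — u ||-/- ((~c /\ (c -> b)) /\ ((a -> c) -> a)) \/ (((a \/ b) \/ ~a) /\ ~a): neither disjunct is forced at u.
v: does not force it — v ||-/- ((~c /\ (c -> b)) /\ ((a -> c) -> a)) \/ (((a \/ b) \/ ~a) /\ ~a): neither disjunct is forced at v.
w: does not force it — w ||-/- ((~c /\ (c -> b)) /\ ((a -> c) -> a)) \/ (((a \/ b) \/ ~a) /\ ~a): neither disjunct is forced at w.
x: does not force it.
Worlds forcing the formula: { }.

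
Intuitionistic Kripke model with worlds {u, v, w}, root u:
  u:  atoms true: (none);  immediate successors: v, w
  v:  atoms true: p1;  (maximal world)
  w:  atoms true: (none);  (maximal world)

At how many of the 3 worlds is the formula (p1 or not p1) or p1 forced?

u: does not force it — u does not force (p1 or not p1) or p1: neither disjunct is forced at u.
v: forces it.
w: forces it.
Worlds forcing the formula: {v, w}.

2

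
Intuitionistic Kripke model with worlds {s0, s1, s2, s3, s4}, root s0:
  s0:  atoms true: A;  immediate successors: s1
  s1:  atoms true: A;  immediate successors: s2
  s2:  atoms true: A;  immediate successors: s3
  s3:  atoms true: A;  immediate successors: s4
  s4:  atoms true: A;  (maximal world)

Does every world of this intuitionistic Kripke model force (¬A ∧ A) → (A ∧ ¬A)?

Yes

s0 ⊩ (¬A ∧ A) → (A ∧ ¬A) vacuously: no world accessible from s0 forces the antecedent ¬A ∧ A.
Since the root s0 forces (¬A ∧ A) → (A ∧ ¬A) and forcing is persistent (monotone upward), every world forces it.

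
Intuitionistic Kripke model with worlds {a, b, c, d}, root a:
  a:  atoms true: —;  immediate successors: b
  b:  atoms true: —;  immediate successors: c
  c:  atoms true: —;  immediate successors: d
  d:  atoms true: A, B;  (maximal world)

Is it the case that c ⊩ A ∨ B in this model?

No

c ⊮ A ∨ B: neither disjunct is forced at c.
c lacks atom A, so c ⊮ A.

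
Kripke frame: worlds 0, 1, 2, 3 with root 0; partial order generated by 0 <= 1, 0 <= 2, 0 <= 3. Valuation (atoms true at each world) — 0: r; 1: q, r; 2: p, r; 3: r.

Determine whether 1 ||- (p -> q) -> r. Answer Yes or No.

Yes

1 ||- (p -> q) -> r: every world accessible from 1 that forces p -> q (namely 1) also forces r.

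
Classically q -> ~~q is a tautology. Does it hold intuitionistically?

This is double-negation introduction, which is intuitionistically derivable.
If a world forces q then every accessible world forces q (persistence), so none forces ~q; hence ~~q.

Yes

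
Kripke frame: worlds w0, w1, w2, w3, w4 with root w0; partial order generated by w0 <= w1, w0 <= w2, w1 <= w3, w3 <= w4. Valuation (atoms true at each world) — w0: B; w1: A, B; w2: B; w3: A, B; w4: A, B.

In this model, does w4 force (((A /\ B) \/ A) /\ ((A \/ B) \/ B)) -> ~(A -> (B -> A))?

No

w4 ||-/- (((A /\ B) \/ A) /\ ((A \/ B) \/ B)) -> ~(A -> (B -> A)): already at w4 itself, w4 ||- ((A /\ B) \/ A) /\ ((A \/ B) \/ B) but w4 ||-/- ~(A -> (B -> A)).
w4 ||-/- ~(A -> (B -> A)) since w4 is accessible from w4 and w4 ||- A -> (B -> A).
w4 ||- A -> (B -> A): every world accessible from w4 that forces A (namely w4) also forces B -> A.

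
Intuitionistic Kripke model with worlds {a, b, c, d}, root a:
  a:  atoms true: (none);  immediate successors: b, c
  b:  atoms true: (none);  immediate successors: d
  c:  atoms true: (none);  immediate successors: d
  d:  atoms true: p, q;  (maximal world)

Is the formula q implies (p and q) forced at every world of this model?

Yes

a forces q implies (p and q): every world accessible from a that forces q (namely d) also forces p and q.
Since the root a forces q implies (p and q) and forcing is persistent (monotone upward), every world forces it.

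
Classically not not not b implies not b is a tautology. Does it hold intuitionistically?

This is triple-negation reduction, which is intuitionistically derivable.
Assume not not not b and suppose b. Then not not b (double-negation introduction), contradicting not not not b. So not b.

Yes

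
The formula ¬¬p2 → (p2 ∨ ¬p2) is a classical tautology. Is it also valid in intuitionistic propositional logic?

No

This is a variant of double-negation elimination (deriving excluded middle from double negation), which is not intuitionistically valid.
A Kripke countermodel: worlds u, v; order generated by u ≤ v; atoms true at each world — u:{}; v:{p2}.
u ⊮ ¬¬p2 → (p2 ∨ ¬p2): already at u itself, u ⊩ ¬¬p2 but u ⊮ p2 ∨ ¬p2.
u ⊮ p2 ∨ ¬p2: neither disjunct is forced at u.
u lacks atom p2, so u ⊮ p2.
So the root u does not force the formula.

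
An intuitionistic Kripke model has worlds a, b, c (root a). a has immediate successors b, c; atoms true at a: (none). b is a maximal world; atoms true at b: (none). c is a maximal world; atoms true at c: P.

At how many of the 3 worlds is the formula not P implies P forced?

1

a: does not force it — a does not force not P implies P: at the accessible world b, b forces not P but b does not force P.
b: does not force it — b does not force not P implies P: already at b itself, b forces not P but b does not force P.
c: forces it.
Worlds forcing the formula: {c}.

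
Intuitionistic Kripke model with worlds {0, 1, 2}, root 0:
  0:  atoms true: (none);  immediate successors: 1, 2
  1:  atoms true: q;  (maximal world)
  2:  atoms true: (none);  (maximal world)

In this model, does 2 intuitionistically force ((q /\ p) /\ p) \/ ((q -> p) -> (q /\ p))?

2 ||-/- ((q /\ p) /\ p) \/ ((q -> p) -> (q /\ p)): neither disjunct is forced at 2.
2 ||-/- (q /\ p) /\ p since 2 fails q /\ p.

No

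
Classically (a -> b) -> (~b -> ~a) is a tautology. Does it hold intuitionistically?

This is the forward direction of contraposition, which is intuitionistically derivable.
Assume a -> b and ~b. If a held then b would follow, contradicting ~b; so ~a.

Yes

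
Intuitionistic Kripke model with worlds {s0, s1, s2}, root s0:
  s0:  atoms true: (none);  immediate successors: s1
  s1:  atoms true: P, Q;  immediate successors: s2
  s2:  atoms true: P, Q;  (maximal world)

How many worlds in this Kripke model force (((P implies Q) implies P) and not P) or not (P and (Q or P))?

0

s0: does not force it — s0 does not force (((P implies Q) implies P) and not P) or not (P and (Q or P)): neither disjunct is forced at s0.
s1: does not force it — s1 does not force (((P implies Q) implies P) and not P) or not (P and (Q or P)): neither disjunct is forced at s1.
s2: does not force it — s2 does not force (((P implies Q) implies P) and not P) or not (P and (Q or P)): neither disjunct is forced at s2.
Worlds forcing the formula: { }.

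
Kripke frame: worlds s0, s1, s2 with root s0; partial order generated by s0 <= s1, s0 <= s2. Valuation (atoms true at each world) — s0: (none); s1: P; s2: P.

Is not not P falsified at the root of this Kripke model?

s0 forces not not P: no world accessible from s0 forces not P.
So the root s0 forces not not P; the model is not a countermodel.

No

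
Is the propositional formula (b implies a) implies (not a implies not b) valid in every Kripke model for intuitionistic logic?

Yes

This is the forward direction of contraposition, which is intuitionistically derivable.
Assume b implies a and not a. If b held then a would follow, contradicting not a; so not b.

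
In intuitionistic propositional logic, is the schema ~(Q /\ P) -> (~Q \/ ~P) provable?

This is the constructively invalid direction of De Morgan's law for conjunction, which is not intuitionistically valid.
A Kripke countermodel: worlds s0, s1, s2; order generated by s0 <= s1, s0 <= s2; atoms true at each world — s0:{}; s1:{Q}; s2:{P}.
s0 ||-/- ~(Q /\ P) -> (~Q \/ ~P): already at s0 itself, s0 ||- ~(Q /\ P) but s0 ||-/- ~Q \/ ~P.
s0 ||-/- ~Q \/ ~P: neither disjunct is forced at s0.
s0 ||-/- ~Q since s1 is accessible from s0 and s1 ||- Q.
So the root s0 does not force the formula.

No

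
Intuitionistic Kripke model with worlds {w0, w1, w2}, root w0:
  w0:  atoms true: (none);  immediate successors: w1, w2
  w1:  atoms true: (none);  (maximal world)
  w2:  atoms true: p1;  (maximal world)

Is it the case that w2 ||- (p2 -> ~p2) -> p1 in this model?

Yes

w2 ||- (p2 -> ~p2) -> p1: every world accessible from w2 that forces p2 -> ~p2 (namely w2) also forces p1.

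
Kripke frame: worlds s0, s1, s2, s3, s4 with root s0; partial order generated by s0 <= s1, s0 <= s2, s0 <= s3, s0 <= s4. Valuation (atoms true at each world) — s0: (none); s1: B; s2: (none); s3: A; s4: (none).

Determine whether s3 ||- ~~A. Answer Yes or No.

s3 ||- ~~A: no world accessible from s3 forces ~A.

Yes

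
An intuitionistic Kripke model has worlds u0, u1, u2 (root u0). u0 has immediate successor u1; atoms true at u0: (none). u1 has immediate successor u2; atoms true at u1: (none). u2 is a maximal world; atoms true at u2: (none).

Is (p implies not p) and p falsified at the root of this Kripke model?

u0 does not force (p implies not p) and p since u0 fails p.
So the root u0 does not force (p implies not p) and p; the model is a countermodel.

Yes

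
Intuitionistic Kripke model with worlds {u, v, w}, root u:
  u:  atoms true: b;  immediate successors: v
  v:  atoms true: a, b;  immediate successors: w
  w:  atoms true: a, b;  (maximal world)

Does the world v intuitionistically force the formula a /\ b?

Yes

v ||- a /\ b since v forces both conjuncts.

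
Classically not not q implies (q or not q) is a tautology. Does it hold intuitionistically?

No

This is a variant of double-negation elimination (deriving excluded middle from double negation), which is not intuitionistically valid.
A Kripke countermodel: worlds a, b; order generated by a <= b; atoms true at each world — a:{}; b:{q}.
a does not force not not q implies (q or not q): already at a itself, a forces not not q but a does not force q or not q.
a does not force q or not q: neither disjunct is forced at a.
a lacks atom q, so a does not force q.
So the root a does not force the formula.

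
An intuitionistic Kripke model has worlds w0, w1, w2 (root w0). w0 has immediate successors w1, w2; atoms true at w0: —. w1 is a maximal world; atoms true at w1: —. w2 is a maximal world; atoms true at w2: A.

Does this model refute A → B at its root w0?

w0 ⊮ A → B: at the accessible world w2, w2 ⊩ A but w2 ⊮ B.
w2 lacks atom B, so w2 ⊮ B.
So the root w0 does not force A → B; the model is a countermodel.

Yes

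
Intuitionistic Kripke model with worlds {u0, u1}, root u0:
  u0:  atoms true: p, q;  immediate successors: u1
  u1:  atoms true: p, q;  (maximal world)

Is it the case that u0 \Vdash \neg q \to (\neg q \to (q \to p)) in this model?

Yes

u0 \Vdash \neg q \to (\neg q \to (q \to p)) vacuously: no world accessible from u0 forces the antecedent \neg q.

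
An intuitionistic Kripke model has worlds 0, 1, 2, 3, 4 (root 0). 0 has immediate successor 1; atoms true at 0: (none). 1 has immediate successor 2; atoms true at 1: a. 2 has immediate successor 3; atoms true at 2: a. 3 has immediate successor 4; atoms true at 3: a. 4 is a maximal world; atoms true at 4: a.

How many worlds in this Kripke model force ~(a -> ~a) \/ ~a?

5

0: forces it.
1: forces it.
2: forces it.
3: forces it.
4: forces it.
Worlds forcing the formula: {0, 1, 2, 3, 4}.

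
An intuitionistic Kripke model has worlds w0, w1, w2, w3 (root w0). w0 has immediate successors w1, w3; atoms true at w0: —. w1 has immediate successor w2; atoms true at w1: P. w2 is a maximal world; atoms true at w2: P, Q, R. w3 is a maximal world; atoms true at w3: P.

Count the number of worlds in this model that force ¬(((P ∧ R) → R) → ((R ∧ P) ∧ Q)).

w0: does not force it — w0 ⊮ ¬(((P ∧ R) → R) → ((R ∧ P) ∧ Q)) since w2 is accessible from w0 and w2 ⊩ ((P ∧ R) → R) → ((R ∧ P) ∧ Q).
w1: does not force it — w1 ⊮ ¬(((P ∧ R) → R) → ((R ∧ P) ∧ Q)) since w2 is accessible from w1 and w2 ⊩ ((P ∧ R) → R) → ((R ∧ P) ∧ Q).
w2: does not force it — w2 ⊮ ¬(((P ∧ R) → R) → ((R ∧ P) ∧ Q)) since w2 is accessible from w2 and w2 ⊩ ((P ∧ R) → R) → ((R ∧ P) ∧ Q).
w3: forces it.
Worlds forcing the formula: {w3}.

1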